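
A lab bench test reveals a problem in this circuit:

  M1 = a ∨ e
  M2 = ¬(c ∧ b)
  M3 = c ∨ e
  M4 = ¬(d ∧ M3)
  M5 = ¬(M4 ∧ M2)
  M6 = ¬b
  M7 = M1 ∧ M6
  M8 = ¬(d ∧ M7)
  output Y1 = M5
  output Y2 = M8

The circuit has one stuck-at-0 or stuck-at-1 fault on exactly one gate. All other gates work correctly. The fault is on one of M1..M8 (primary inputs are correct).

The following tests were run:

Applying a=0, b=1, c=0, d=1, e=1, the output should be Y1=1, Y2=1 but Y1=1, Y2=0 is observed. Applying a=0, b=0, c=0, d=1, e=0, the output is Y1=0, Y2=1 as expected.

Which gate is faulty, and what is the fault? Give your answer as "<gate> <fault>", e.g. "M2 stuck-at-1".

M6 stuck-at-1

Fault-free values for test 1 (a=0, b=1, c=0, d=1, e=1): M1=1, M2=1, M3=1, M4=0, M5=1, M6=0, M7=0, M8=1, giving Y1=1, Y2=1. Observed Y1=1, Y2=0.
Test 1: faults giving observed Y1=1, Y2=0 are {M6 stuck-at-1, M7 stuck-at-1, M8 stuck-at-0}.
Test 2 (a=0, b=0, c=0, d=1, e=0): fault-free M1=0, M2=1, M3=0, M4=1, M5=0, M6=1, M7=0, M8=1 → Y1=0, Y2=1; observed Y1=0, Y2=1. Eliminates M7 stuck-at-1, M8 stuck-at-0.
Only M6 stuck-at-1 is consistent with every test.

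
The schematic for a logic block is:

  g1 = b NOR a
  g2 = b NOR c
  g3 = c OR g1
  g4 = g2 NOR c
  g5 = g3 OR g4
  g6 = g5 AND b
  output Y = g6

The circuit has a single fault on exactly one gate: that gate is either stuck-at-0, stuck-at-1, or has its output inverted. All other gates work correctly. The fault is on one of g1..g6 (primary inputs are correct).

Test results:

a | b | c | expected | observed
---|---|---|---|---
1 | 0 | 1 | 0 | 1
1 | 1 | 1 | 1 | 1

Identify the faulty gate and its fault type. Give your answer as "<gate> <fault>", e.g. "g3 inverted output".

Fault-free values for test 1 (a=1, b=0, c=1): g1=0, g2=0, g3=1, g4=0, g5=1, g6=0, giving Y=0. Observed 1.
Test 1: faults giving observed 1 are {g6 stuck-at-1, g6 inverted output}.
Test 2 (a=1, b=1, c=1): fault-free g1=0, g2=0, g3=1, g4=0, g5=1, g6=1 → 1; observed 1. Eliminates g6 inverted output.
Only g6 stuck-at-1 is consistent with every test.

g6 stuck-at-1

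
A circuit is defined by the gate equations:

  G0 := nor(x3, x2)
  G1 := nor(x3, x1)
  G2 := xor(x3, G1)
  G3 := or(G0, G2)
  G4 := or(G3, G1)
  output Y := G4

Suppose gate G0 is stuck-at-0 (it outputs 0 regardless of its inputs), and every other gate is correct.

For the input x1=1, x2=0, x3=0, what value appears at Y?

0

Propagate with G0 forced: G0=0 [stuck-at-0], G1=0, G2=0, G3=0, G4=0.
So Y = 0. (Without the fault it would be 1.)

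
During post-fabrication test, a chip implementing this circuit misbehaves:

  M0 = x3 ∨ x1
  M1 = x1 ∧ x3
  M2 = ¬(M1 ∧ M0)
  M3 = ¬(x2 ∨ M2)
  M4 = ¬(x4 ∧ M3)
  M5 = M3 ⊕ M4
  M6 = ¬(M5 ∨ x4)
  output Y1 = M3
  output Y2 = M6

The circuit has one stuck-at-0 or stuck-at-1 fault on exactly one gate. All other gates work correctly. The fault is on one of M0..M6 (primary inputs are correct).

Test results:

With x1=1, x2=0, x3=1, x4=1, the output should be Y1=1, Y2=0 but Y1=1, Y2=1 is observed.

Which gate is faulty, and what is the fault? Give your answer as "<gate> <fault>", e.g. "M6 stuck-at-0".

M6 stuck-at-1

Fault-free values for test 1 (x1=1, x2=0, x3=1, x4=1): M0=1, M1=1, M2=0, M3=1, M4=0, M5=1, M6=0, giving Y1=1, Y2=0. Observed Y1=1, Y2=1.
Test 1: faults giving observed Y1=1, Y2=1 are {M6 stuck-at-1}.
Only M6 stuck-at-1 is consistent with every test.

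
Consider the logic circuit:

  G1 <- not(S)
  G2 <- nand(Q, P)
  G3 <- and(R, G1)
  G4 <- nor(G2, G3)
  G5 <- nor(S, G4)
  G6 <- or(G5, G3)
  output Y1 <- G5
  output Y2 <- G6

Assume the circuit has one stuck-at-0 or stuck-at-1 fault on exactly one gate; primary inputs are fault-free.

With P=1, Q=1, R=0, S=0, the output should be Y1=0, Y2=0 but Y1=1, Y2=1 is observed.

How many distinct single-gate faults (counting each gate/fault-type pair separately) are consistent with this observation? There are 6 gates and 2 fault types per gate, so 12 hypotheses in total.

4

Fault-free: G1=1, G2=0, G3=0, G4=1, G5=0, G6=0 → Y1=0, Y2=0. Observed Y1=1, Y2=1.
  G1 stuck-at-0: output Y1=0, Y2=0 ✗
  G1 stuck-at-1: output Y1=0, Y2=0 ✗
  G2 stuck-at-0: output Y1=0, Y2=0 ✗
  G2 stuck-at-1: output Y1=1, Y2=1 ✓
  G3 stuck-at-0: output Y1=0, Y2=0 ✗
  G3 stuck-at-1: output Y1=1, Y2=1 ✓
  G4 stuck-at-0: output Y1=1, Y2=1 ✓
  G4 stuck-at-1: output Y1=0, Y2=0 ✗
  G5 stuck-at-0: output Y1=0, Y2=0 ✗
  G5 stuck-at-1: output Y1=1, Y2=1 ✓
  G6 stuck-at-0: output Y1=0, Y2=0 ✗
  G6 stuck-at-1: output Y1=0, Y2=1 ✗
Consistent faults: {G2 stuck-at-1, G3 stuck-at-1, G4 stuck-at-0, G5 stuck-at-1} — 4 in all.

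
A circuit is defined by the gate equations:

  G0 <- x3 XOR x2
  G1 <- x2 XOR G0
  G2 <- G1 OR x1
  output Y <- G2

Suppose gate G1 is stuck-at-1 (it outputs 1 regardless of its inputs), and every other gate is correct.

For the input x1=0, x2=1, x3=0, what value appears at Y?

1

Propagate with G1 forced: G0=1, G1=1 [stuck-at-1], G2=1.
So Y = 1. (Without the fault it would be 0.)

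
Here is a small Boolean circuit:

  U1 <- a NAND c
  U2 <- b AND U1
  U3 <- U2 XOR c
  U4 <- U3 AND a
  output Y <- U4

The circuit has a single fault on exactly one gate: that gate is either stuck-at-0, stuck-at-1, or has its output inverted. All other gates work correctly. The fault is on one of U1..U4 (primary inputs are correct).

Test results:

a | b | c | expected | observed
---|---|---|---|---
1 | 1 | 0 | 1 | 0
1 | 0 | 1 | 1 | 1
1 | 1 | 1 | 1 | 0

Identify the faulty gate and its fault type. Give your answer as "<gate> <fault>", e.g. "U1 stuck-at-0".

Fault-free values for test 1 (a=1, b=1, c=0): U1=1, U2=1, U3=1, U4=1, giving Y=1. Observed 0.
Test 1: faults giving observed 0 are {U1 stuck-at-0, U1 inverted output, U2 stuck-at-0, U2 inverted output, U3 stuck-at-0, U3 inverted output, U4 stuck-at-0, U4 inverted output}.
Test 2 (a=1, b=0, c=1): fault-free U1=0, U2=0, U3=1, U4=1 → 1; observed 1. Eliminates U2 inverted output, U3 stuck-at-0, U3 inverted output, U4 stuck-at-0, U4 inverted output.
Test 3 (a=1, b=1, c=1): fault-free U1=0, U2=0, U3=1, U4=1 → 1; observed 0. Eliminates U1 stuck-at-0, U2 stuck-at-0.
Only U1 inverted output is consistent with every test.

U1 inverted output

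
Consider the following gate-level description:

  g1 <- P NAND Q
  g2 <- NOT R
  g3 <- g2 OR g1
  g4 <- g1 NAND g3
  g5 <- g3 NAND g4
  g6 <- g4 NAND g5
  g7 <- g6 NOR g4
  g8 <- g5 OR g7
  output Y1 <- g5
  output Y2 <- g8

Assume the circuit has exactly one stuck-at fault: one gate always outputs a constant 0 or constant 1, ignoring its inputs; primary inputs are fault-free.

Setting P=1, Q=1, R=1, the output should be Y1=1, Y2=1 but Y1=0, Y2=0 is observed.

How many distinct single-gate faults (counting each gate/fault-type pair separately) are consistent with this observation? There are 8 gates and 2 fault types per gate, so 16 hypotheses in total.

Fault-free: g1=0, g2=0, g3=0, g4=1, g5=1, g6=0, g7=0, g8=1 → Y1=1, Y2=1. Observed Y1=0, Y2=0.
  g1: none of the 2 fault types match ✗
  g2: stuck-at-1 ✓; others ✗
  g3: stuck-at-1 ✓; others ✗
  g4: none of the 2 fault types match ✗
  g5: stuck-at-0 ✓; others ✗
  g6: none of the 2 fault types match ✗
  g7: none of the 2 fault types match ✗
  g8: none of the 2 fault types match ✗
Consistent faults: {g2 stuck-at-1, g3 stuck-at-1, g5 stuck-at-0} — 3 in all.

3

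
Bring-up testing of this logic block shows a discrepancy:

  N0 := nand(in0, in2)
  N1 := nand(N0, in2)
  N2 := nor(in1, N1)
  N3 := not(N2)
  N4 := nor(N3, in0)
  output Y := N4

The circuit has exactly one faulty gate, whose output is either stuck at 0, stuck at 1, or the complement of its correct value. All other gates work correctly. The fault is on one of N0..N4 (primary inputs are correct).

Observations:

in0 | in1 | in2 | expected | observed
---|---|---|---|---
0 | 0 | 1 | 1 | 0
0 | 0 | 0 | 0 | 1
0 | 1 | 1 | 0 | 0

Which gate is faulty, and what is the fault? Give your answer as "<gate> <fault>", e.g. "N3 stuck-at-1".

N1 inverted output

Fault-free values for test 1 (in0=0, in1=0, in2=1): N0=1, N1=0, N2=1, N3=0, N4=1, giving Y=1. Observed 0.
Test 1: faults giving observed 0 are {N0 stuck-at-0, N0 inverted output, N1 stuck-at-1, N1 inverted output, N2 stuck-at-0, N2 inverted output, N3 stuck-at-1, N3 inverted output, N4 stuck-at-0, N4 inverted output}.
Test 2 (in0=0, in1=0, in2=0): fault-free N0=1, N1=1, N2=0, N3=1, N4=0 → 0; observed 1. Eliminates N0 stuck-at-0, N0 inverted output, N1 stuck-at-1, N2 stuck-at-0, N3 stuck-at-1, N4 stuck-at-0.
Test 3 (in0=0, in1=1, in2=1): fault-free N0=1, N1=0, N2=0, N3=1, N4=0 → 0; observed 0. Eliminates N2 inverted output, N3 inverted output, N4 inverted output.
Only N1 inverted output is consistent with every test.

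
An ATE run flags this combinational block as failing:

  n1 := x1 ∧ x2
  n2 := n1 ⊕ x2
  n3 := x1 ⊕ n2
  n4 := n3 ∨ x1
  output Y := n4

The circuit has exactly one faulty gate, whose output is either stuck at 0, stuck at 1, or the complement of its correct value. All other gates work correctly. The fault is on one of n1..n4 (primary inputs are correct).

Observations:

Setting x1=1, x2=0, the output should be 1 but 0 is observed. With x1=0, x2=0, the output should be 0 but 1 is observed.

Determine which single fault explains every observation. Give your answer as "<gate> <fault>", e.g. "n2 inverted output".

Fault-free values for test 1 (x1=1, x2=0): n1=0, n2=0, n3=1, n4=1, giving Y=1. Observed 0.
Test 1: faults giving observed 0 are {n4 stuck-at-0, n4 inverted output}.
Test 2 (x1=0, x2=0): fault-free n1=0, n2=0, n3=0, n4=0 → 0; observed 1. Eliminates n4 stuck-at-0.
Only n4 inverted output is consistent with every test.

n4 inverted output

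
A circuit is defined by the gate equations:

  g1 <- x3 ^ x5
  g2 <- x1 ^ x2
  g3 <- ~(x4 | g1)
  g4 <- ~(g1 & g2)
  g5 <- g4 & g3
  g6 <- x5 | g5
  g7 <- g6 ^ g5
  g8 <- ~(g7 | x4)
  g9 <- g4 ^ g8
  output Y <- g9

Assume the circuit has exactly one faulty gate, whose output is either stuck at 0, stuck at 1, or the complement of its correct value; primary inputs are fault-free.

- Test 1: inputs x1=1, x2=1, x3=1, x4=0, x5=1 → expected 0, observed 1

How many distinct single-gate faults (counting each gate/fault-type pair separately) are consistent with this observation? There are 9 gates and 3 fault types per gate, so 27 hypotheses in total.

14

Fault-free: g1=0, g2=0, g3=1, g4=1, g5=1, g6=1, g7=0, g8=1, g9=0 → 0. Observed 1.
  g1: stuck-at-1, inverted output ✓; others ✗
  g2: none of the 3 fault types match ✗
  g3: stuck-at-0, inverted output ✓; others ✗
  g4: none of the 3 fault types match ✗
  g5: stuck-at-0, inverted output ✓; others ✗
  g6: stuck-at-0, inverted output ✓; others ✗
  g7: stuck-at-1, inverted output ✓; others ✗
  g8: stuck-at-0, inverted output ✓; others ✗
  g9: stuck-at-1, inverted output ✓; others ✗
Consistent faults: {g1 stuck-at-1, g1 inverted output, g3 stuck-at-0, g3 inverted output, g5 stuck-at-0, g5 inverted output, g6 stuck-at-0, g6 inverted output, g7 stuck-at-1, g7 inverted output, g8 stuck-at-0, g8 inverted output, g9 stuck-at-1, g9 inverted output} — 14 in all.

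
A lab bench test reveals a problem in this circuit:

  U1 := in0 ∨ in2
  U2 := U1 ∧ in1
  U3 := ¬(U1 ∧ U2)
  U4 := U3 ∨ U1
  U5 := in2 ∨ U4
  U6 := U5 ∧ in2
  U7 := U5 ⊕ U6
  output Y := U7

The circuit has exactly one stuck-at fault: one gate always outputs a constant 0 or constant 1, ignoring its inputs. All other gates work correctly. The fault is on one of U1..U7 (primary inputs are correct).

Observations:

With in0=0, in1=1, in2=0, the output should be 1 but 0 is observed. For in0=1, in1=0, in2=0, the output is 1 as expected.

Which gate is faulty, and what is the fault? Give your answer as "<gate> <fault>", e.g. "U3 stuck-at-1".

U3 stuck-at-0

Fault-free values for test 1 (in0=0, in1=1, in2=0): U1=0, U2=0, U3=1, U4=1, U5=1, U6=0, U7=1, giving Y=1. Observed 0.
Test 1: faults giving observed 0 are {U3 stuck-at-0, U4 stuck-at-0, U5 stuck-at-0, U6 stuck-at-1, U7 stuck-at-0}.
Test 2 (in0=1, in1=0, in2=0): fault-free U1=1, U2=0, U3=1, U4=1, U5=1, U6=0, U7=1 → 1; observed 1. Eliminates U4 stuck-at-0, U5 stuck-at-0, U6 stuck-at-1, U7 stuck-at-0.
Only U3 stuck-at-0 is consistent with every test.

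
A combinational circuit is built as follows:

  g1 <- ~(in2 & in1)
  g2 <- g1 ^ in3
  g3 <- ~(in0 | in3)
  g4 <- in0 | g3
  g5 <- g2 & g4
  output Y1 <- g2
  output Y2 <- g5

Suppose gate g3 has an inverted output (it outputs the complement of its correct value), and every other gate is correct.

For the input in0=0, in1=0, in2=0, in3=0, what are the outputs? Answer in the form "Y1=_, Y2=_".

Propagate with g3 forced: g1=1, g2=1, g3=0 [inverted output], g4=0, g5=0.
So the outputs are Y1=1, Y2=0. (Without the fault they would be Y1=1, Y2=1.)

Y1=1, Y2=0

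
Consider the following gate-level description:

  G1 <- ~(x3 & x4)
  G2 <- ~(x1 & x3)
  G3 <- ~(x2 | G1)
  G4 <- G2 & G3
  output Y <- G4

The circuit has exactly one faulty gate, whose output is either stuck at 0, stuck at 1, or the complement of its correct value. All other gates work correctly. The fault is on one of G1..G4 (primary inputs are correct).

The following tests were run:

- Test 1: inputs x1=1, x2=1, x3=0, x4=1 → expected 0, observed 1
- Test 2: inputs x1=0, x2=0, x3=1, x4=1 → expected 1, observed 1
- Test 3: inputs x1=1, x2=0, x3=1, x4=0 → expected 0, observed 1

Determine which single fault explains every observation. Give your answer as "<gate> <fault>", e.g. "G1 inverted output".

G4 stuck-at-1

Fault-free values for test 1 (x1=1, x2=1, x3=0, x4=1): G1=1, G2=1, G3=0, G4=0, giving Y=0. Observed 1.
Test 1: faults giving observed 1 are {G3 stuck-at-1, G3 inverted output, G4 stuck-at-1, G4 inverted output}.
Test 2 (x1=0, x2=0, x3=1, x4=1): fault-free G1=0, G2=1, G3=1, G4=1 → 1; observed 1. Eliminates G3 inverted output, G4 inverted output.
Test 3 (x1=1, x2=0, x3=1, x4=0): fault-free G1=1, G2=0, G3=0, G4=0 → 0; observed 1. Eliminates G3 stuck-at-1.
Only G4 stuck-at-1 is consistent with every test.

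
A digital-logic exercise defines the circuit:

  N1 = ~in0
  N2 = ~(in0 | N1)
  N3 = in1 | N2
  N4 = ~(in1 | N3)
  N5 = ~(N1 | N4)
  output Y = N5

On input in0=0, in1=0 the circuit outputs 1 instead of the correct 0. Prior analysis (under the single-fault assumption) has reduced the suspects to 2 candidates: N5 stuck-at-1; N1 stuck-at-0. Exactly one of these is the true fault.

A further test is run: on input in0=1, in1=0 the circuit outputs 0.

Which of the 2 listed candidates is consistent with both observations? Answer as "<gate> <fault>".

N1 stuck-at-0

Evaluate each candidate on input in0=1, in1=0:
  N5 stuck-at-1: N1=0, N2=0, N3=0, N4=1, N5=1 [stuck-at-1] → 1 — eliminated
  N1 stuck-at-0: N1=0 [stuck-at-0], N2=0, N3=0, N4=1, N5=0 → 0 — matches
Only N1 stuck-at-0 reproduces the observed 0.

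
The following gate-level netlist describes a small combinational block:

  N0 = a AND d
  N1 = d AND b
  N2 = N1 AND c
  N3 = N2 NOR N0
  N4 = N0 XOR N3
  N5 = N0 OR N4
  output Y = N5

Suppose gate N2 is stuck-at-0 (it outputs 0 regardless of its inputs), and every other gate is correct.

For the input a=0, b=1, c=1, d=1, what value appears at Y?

Propagate with N2 forced: N0=0, N1=1, N2=0 [stuck-at-0], N3=1, N4=1, N5=1.
So Y = 1. (Without the fault it would be 0.)

1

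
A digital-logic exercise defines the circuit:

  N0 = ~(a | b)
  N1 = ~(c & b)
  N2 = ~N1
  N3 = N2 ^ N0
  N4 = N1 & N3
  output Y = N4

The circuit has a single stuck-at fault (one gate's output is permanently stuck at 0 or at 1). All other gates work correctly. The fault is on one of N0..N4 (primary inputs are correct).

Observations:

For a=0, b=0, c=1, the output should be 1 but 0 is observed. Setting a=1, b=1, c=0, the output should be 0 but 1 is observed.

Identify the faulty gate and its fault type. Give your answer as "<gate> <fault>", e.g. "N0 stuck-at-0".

N2 stuck-at-1

Fault-free values for test 1 (a=0, b=0, c=1): N0=1, N1=1, N2=0, N3=1, N4=1, giving Y=1. Observed 0.
Test 1: faults giving observed 0 are {N0 stuck-at-0, N1 stuck-at-0, N2 stuck-at-1, N3 stuck-at-0, N4 stuck-at-0}.
Test 2 (a=1, b=1, c=0): fault-free N0=0, N1=1, N2=0, N3=0, N4=0 → 0; observed 1. Eliminates N0 stuck-at-0, N1 stuck-at-0, N3 stuck-at-0, N4 stuck-at-0.
Only N2 stuck-at-1 is consistent with every test.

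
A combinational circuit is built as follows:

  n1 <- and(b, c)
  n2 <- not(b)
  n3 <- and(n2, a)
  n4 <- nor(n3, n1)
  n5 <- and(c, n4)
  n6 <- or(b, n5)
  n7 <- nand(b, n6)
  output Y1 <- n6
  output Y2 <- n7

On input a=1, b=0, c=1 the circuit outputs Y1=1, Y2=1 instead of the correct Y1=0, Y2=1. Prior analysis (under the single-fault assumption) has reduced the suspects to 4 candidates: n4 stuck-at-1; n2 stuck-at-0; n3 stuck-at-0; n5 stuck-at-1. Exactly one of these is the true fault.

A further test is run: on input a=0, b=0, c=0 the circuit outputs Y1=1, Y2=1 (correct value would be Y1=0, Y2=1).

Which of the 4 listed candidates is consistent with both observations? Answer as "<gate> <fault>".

Evaluate each candidate on input a=0, b=0, c=0:
  n4 stuck-at-1: n1=0, n2=1, n3=0, n4=1 [stuck-at-1], n5=0, n6=0, n7=1 → Y1=0, Y2=1 — eliminated
  n2 stuck-at-0: n1=0, n2=0 [stuck-at-0], n3=0, n4=1, n5=0, n6=0, n7=1 → Y1=0, Y2=1 — eliminated
  n3 stuck-at-0: n1=0, n2=1, n3=0 [stuck-at-0], n4=1, n5=0, n6=0, n7=1 → Y1=0, Y2=1 — eliminated
  n5 stuck-at-1: n1=0, n2=1, n3=0, n4=1, n5=1 [stuck-at-1], n6=1, n7=1 → Y1=1, Y2=1 — matches
Only n5 stuck-at-1 reproduces the observed Y1=1, Y2=1.

n5 stuck-at-1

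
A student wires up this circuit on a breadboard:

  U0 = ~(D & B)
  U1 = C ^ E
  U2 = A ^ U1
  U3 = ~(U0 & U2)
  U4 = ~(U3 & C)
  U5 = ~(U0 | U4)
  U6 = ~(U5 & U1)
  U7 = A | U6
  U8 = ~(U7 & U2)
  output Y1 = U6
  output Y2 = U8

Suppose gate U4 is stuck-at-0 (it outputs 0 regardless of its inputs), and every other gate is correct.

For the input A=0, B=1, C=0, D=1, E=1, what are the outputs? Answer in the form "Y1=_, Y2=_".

Y1=0, Y2=1

Propagate with U4 forced: U0=0, U1=1, U2=1, U3=1, U4=0 [stuck-at-0], U5=1, U6=0, U7=0, U8=1.
So the outputs are Y1=0, Y2=1. (Without the fault they would be Y1=1, Y2=0.)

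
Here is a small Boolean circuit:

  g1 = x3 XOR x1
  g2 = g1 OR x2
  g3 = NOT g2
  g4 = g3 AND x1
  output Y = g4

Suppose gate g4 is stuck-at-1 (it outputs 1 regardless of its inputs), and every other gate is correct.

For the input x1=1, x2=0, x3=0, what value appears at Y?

1

Propagate with g4 forced: g1=1, g2=1, g3=0, g4=1 [stuck-at-1].
So Y = 1. (Without the fault it would be 0.)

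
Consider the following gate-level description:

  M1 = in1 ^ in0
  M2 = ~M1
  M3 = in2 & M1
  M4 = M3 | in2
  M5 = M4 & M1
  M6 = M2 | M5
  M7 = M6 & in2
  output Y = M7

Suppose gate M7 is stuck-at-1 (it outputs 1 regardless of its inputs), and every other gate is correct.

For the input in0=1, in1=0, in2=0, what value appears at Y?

1

Propagate with M7 forced: M1=1, M2=0, M3=0, M4=0, M5=0, M6=0, M7=1 [stuck-at-1].
So Y = 1. (Without the fault it would be 0.)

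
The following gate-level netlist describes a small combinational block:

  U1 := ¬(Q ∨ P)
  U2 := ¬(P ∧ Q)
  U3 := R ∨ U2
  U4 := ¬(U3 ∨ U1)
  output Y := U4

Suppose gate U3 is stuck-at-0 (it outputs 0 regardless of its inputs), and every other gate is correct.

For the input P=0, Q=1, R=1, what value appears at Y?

1

Propagate with U3 forced: U1=0, U2=1, U3=0 [stuck-at-0], U4=1.
So Y = 1. (Without the fault it would be 0.)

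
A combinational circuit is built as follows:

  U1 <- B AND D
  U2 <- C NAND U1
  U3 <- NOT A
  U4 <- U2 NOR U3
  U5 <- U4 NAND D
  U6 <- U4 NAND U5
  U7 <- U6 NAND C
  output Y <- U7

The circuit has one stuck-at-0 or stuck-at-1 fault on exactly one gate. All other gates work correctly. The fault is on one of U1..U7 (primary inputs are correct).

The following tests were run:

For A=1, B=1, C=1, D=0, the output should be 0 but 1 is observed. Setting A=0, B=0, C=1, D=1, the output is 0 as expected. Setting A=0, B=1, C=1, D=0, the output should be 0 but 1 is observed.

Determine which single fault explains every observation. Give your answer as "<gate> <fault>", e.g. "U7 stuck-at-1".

Fault-free values for test 1 (A=1, B=1, C=1, D=0): U1=0, U2=1, U3=0, U4=0, U5=1, U6=1, U7=0, giving Y=0. Observed 1.
Test 1: faults giving observed 1 are {U1 stuck-at-1, U2 stuck-at-0, U4 stuck-at-1, U6 stuck-at-0, U7 stuck-at-1}.
Test 2 (A=0, B=0, C=1, D=1): fault-free U1=0, U2=1, U3=1, U4=0, U5=1, U6=1, U7=0 → 0; observed 0. Eliminates U6 stuck-at-0, U7 stuck-at-1.
Test 3 (A=0, B=1, C=1, D=0): fault-free U1=0, U2=1, U3=1, U4=0, U5=1, U6=1, U7=0 → 0; observed 1. Eliminates U1 stuck-at-1, U2 stuck-at-0.
Only U4 stuck-at-1 is consistent with every test.

U4 stuck-at-1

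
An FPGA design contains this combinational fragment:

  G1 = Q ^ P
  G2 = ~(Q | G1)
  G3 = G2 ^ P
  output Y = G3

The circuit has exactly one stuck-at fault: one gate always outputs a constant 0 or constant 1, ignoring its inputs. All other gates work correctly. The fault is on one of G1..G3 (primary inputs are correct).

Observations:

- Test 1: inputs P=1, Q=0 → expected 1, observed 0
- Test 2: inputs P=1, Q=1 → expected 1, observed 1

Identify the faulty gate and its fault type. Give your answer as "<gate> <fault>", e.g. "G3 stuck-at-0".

G1 stuck-at-0

Fault-free values for test 1 (P=1, Q=0): G1=1, G2=0, G3=1, giving Y=1. Observed 0.
Test 1: faults giving observed 0 are {G1 stuck-at-0, G2 stuck-at-1, G3 stuck-at-0}.
Test 2 (P=1, Q=1): fault-free G1=0, G2=0, G3=1 → 1; observed 1. Eliminates G2 stuck-at-1, G3 stuck-at-0.
Only G1 stuck-at-0 is consistent with every test.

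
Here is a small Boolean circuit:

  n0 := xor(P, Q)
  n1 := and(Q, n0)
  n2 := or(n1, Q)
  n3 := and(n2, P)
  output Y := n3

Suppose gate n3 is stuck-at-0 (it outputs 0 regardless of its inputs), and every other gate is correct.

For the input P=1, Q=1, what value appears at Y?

Propagate with n3 forced: n0=0, n1=0, n2=1, n3=0 [stuck-at-0].
So Y = 0. (Without the fault it would be 1.)

0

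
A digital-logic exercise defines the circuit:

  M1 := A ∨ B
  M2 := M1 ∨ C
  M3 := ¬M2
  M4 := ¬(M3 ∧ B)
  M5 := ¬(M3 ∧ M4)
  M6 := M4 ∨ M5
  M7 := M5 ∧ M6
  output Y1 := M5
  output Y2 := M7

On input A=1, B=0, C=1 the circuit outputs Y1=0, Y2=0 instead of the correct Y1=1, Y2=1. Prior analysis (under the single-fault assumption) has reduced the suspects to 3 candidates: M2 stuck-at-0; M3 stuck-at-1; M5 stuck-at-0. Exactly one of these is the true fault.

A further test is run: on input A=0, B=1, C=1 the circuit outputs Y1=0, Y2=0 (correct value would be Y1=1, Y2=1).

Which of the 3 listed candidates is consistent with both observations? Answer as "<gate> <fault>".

M5 stuck-at-0

Evaluate each candidate on input A=0, B=1, C=1:
  M2 stuck-at-0: M1=1, M2=0 [stuck-at-0], M3=1, M4=0, M5=1, M6=1, M7=1 → Y1=1, Y2=1 — eliminated
  M3 stuck-at-1: M1=1, M2=1, M3=1 [stuck-at-1], M4=0, M5=1, M6=1, M7=1 → Y1=1, Y2=1 — eliminated
  M5 stuck-at-0: M1=1, M2=1, M3=0, M4=1, M5=0 [stuck-at-0], M6=1, M7=0 → Y1=0, Y2=0 — matches
Only M5 stuck-at-0 reproduces the observed Y1=0, Y2=0.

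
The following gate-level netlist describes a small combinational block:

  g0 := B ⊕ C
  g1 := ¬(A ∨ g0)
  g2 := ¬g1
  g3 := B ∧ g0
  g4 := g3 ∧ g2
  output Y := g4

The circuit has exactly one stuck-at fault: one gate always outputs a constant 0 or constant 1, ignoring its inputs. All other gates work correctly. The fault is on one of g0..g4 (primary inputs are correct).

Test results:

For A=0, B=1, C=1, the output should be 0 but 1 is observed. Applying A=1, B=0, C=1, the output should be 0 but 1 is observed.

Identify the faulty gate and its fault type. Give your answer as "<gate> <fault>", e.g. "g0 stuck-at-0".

Fault-free values for test 1 (A=0, B=1, C=1): g0=0, g1=1, g2=0, g3=0, g4=0, giving Y=0. Observed 1.
Test 1: faults giving observed 1 are {g0 stuck-at-1, g4 stuck-at-1}.
Test 2 (A=1, B=0, C=1): fault-free g0=1, g1=0, g2=1, g3=0, g4=0 → 0; observed 1. Eliminates g0 stuck-at-1.
Only g4 stuck-at-1 is consistent with every test.

g4 stuck-at-1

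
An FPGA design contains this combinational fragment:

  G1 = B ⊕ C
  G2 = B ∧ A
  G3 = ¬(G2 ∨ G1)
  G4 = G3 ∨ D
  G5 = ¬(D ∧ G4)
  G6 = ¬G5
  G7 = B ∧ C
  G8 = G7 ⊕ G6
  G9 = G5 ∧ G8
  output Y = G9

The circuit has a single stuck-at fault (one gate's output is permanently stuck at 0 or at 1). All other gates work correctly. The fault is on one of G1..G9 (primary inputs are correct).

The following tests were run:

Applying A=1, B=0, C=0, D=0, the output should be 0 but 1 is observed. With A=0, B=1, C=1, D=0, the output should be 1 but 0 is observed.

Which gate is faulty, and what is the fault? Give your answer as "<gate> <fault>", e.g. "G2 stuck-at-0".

G6 stuck-at-1

Fault-free values for test 1 (A=1, B=0, C=0, D=0): G1=0, G2=0, G3=1, G4=1, G5=1, G6=0, G7=0, G8=0, G9=0, giving Y=0. Observed 1.
Test 1: faults giving observed 1 are {G6 stuck-at-1, G7 stuck-at-1, G8 stuck-at-1, G9 stuck-at-1}.
Test 2 (A=0, B=1, C=1, D=0): fault-free G1=0, G2=0, G3=1, G4=1, G5=1, G6=0, G7=1, G8=1, G9=1 → 1; observed 0. Eliminates G7 stuck-at-1, G8 stuck-at-1, G9 stuck-at-1.
Only G6 stuck-at-1 is consistent with every test.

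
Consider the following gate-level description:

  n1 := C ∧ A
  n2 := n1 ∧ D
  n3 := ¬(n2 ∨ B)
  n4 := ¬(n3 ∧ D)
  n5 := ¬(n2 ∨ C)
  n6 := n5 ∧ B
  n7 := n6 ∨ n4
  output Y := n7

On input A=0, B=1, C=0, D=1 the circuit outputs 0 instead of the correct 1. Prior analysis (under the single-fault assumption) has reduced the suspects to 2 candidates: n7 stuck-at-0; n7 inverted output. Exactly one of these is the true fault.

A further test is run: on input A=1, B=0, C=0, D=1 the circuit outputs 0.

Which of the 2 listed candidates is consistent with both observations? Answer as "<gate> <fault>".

Evaluate each candidate on input A=1, B=0, C=0, D=1:
  n7 stuck-at-0: n1=0, n2=0, n3=1, n4=0, n5=1, n6=0, n7=0 [stuck-at-0] → 0 — matches
  n7 inverted output: n1=0, n2=0, n3=1, n4=0, n5=1, n6=0, n7=1 [inverted output] → 1 — eliminated
Only n7 stuck-at-0 reproduces the observed 0.

n7 stuck-at-0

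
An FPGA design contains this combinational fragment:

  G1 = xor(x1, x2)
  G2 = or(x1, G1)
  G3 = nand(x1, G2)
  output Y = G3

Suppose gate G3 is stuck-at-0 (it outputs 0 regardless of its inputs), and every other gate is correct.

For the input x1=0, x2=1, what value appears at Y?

Propagate with G3 forced: G1=1, G2=1, G3=0 [stuck-at-0].
So Y = 0. (Without the fault it would be 1.)

0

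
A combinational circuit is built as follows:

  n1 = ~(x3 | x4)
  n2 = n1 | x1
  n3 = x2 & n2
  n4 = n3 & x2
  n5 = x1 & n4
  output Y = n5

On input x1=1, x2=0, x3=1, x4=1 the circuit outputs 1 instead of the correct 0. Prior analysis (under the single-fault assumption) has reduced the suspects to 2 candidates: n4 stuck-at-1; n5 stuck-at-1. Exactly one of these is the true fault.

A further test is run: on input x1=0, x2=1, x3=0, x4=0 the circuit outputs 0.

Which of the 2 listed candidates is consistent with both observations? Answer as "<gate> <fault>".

Evaluate each candidate on input x1=0, x2=1, x3=0, x4=0:
  n4 stuck-at-1: n1=1, n2=1, n3=1, n4=1 [stuck-at-1], n5=0 → 0 — matches
  n5 stuck-at-1: n1=1, n2=1, n3=1, n4=1, n5=1 [stuck-at-1] → 1 — eliminated
Only n4 stuck-at-1 reproduces the observed 0.

n4 stuck-at-1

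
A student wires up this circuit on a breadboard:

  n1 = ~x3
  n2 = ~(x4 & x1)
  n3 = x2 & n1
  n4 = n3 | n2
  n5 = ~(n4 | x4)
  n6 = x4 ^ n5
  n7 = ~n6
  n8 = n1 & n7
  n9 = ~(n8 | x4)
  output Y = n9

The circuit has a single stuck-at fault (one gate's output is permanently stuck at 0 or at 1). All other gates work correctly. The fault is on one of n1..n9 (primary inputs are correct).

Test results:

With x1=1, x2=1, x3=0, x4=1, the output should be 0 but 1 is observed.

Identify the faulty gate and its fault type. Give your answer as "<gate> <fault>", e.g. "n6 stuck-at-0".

n9 stuck-at-1

Fault-free values for test 1 (x1=1, x2=1, x3=0, x4=1): n1=1, n2=0, n3=1, n4=1, n5=0, n6=1, n7=0, n8=0, n9=0, giving Y=0. Observed 1.
Test 1: faults giving observed 1 are {n9 stuck-at-1}.
Only n9 stuck-at-1 is consistent with every test.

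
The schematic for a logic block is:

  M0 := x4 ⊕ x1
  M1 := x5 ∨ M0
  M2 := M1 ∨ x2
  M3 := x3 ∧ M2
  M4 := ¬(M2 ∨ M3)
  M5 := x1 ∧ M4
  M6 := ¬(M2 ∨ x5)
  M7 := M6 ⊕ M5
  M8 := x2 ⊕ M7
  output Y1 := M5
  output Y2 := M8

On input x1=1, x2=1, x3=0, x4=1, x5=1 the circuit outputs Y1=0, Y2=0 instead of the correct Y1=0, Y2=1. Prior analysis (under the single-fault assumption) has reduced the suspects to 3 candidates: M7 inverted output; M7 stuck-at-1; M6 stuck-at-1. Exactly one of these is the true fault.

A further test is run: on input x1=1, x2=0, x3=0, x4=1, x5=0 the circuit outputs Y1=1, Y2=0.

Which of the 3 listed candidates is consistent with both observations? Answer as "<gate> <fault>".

Evaluate each candidate on input x1=1, x2=0, x3=0, x4=1, x5=0:
  M7 inverted output: M0=0, M1=0, M2=0, M3=0, M4=1, M5=1, M6=1, M7=1 [inverted output], M8=1 → Y1=1, Y2=1 — eliminated
  M7 stuck-at-1: M0=0, M1=0, M2=0, M3=0, M4=1, M5=1, M6=1, M7=1 [stuck-at-1], M8=1 → Y1=1, Y2=1 — eliminated
  M6 stuck-at-1: M0=0, M1=0, M2=0, M3=0, M4=1, M5=1, M6=1 [stuck-at-1], M7=0, M8=0 → Y1=1, Y2=0 — matches
Only M6 stuck-at-1 reproduces the observed Y1=1, Y2=0.

M6 stuck-at-1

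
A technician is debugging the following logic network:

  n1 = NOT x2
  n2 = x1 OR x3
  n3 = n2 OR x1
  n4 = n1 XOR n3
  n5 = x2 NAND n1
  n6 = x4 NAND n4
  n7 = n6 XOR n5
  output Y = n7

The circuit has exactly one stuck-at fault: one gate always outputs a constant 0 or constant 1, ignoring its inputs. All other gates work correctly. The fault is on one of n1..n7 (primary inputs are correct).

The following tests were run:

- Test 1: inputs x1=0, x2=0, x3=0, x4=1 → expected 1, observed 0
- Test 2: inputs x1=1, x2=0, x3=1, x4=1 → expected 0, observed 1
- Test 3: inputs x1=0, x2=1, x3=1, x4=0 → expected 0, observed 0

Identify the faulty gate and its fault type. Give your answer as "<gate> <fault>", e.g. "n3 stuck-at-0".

n1 stuck-at-0

Fault-free values for test 1 (x1=0, x2=0, x3=0, x4=1): n1=1, n2=0, n3=0, n4=1, n5=1, n6=0, n7=1, giving Y=1. Observed 0.
Test 1: faults giving observed 0 are {n1 stuck-at-0, n2 stuck-at-1, n3 stuck-at-1, n4 stuck-at-0, n5 stuck-at-0, n6 stuck-at-1, n7 stuck-at-0}.
Test 2 (x1=1, x2=0, x3=1, x4=1): fault-free n1=1, n2=1, n3=1, n4=0, n5=1, n6=1, n7=0 → 0; observed 1. Eliminates n2 stuck-at-1, n3 stuck-at-1, n4 stuck-at-0, n6 stuck-at-1, n7 stuck-at-0.
Test 3 (x1=0, x2=1, x3=1, x4=0): fault-free n1=0, n2=1, n3=1, n4=1, n5=1, n6=1, n7=0 → 0; observed 0. Eliminates n5 stuck-at-0.
Only n1 stuck-at-0 is consistent with every test.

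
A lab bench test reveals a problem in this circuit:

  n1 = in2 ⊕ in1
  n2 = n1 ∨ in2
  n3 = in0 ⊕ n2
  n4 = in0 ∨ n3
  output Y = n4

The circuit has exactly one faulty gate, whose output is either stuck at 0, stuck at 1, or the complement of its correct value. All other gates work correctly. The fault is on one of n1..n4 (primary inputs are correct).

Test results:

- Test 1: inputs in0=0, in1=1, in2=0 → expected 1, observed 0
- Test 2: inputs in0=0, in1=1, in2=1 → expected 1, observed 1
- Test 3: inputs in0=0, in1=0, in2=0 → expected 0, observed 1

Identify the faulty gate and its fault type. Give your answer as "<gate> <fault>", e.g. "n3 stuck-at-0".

Fault-free values for test 1 (in0=0, in1=1, in2=0): n1=1, n2=1, n3=1, n4=1, giving Y=1. Observed 0.
Test 1: faults giving observed 0 are {n1 stuck-at-0, n1 inverted output, n2 stuck-at-0, n2 inverted output, n3 stuck-at-0, n3 inverted output, n4 stuck-at-0, n4 inverted output}.
Test 2 (in0=0, in1=1, in2=1): fault-free n1=0, n2=1, n3=1, n4=1 → 1; observed 1. Eliminates n2 stuck-at-0, n2 inverted output, n3 stuck-at-0, n3 inverted output, n4 stuck-at-0, n4 inverted output.
Test 3 (in0=0, in1=0, in2=0): fault-free n1=0, n2=0, n3=0, n4=0 → 0; observed 1. Eliminates n1 stuck-at-0.
Only n1 inverted output is consistent with every test.

n1 inverted output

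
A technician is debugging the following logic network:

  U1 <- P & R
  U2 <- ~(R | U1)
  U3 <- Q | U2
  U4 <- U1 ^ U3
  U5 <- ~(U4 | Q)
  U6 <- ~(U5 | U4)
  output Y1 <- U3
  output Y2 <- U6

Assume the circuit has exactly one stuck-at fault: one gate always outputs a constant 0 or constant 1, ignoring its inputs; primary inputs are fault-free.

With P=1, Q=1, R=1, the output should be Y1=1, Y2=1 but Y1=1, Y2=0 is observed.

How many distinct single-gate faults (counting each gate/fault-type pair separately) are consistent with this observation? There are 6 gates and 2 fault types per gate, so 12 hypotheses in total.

Fault-free: U1=1, U2=0, U3=1, U4=0, U5=0, U6=1 → Y1=1, Y2=1. Observed Y1=1, Y2=0.
  U1 stuck-at-0: output Y1=1, Y2=0 ✓
  U1 stuck-at-1: output Y1=1, Y2=1 ✗
  U2 stuck-at-0: output Y1=1, Y2=1 ✗
  U2 stuck-at-1: output Y1=1, Y2=1 ✗
  U3 stuck-at-0: output Y1=0, Y2=0 ✗
  U3 stuck-at-1: output Y1=1, Y2=1 ✗
  U4 stuck-at-0: output Y1=1, Y2=1 ✗
  U4 stuck-at-1: output Y1=1, Y2=0 ✓
  U5 stuck-at-0: output Y1=1, Y2=1 ✗
  U5 stuck-at-1: output Y1=1, Y2=0 ✓
  U6 stuck-at-0: output Y1=1, Y2=0 ✓
  U6 stuck-at-1: output Y1=1, Y2=1 ✗
Consistent faults: {U1 stuck-at-0, U4 stuck-at-1, U5 stuck-at-1, U6 stuck-at-0} — 4 in all.

4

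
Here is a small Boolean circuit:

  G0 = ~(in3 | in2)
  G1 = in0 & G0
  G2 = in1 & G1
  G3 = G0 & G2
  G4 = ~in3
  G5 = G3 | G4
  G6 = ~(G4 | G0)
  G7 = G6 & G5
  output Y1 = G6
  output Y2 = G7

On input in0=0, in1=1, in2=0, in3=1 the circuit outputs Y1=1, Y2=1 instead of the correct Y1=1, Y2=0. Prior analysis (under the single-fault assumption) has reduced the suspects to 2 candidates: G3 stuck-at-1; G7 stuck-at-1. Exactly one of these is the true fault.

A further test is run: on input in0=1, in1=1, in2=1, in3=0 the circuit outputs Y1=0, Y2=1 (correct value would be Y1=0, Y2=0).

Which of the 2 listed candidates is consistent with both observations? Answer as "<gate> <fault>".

G7 stuck-at-1

Evaluate each candidate on input in0=1, in1=1, in2=1, in3=0:
  G3 stuck-at-1: G0=0, G1=0, G2=0, G3=1 [stuck-at-1], G4=1, G5=1, G6=0, G7=0 → Y1=0, Y2=0 — eliminated
  G7 stuck-at-1: G0=0, G1=0, G2=0, G3=0, G4=1, G5=1, G6=0, G7=1 [stuck-at-1] → Y1=0, Y2=1 — matches
Only G7 stuck-at-1 reproduces the observed Y1=0, Y2=1.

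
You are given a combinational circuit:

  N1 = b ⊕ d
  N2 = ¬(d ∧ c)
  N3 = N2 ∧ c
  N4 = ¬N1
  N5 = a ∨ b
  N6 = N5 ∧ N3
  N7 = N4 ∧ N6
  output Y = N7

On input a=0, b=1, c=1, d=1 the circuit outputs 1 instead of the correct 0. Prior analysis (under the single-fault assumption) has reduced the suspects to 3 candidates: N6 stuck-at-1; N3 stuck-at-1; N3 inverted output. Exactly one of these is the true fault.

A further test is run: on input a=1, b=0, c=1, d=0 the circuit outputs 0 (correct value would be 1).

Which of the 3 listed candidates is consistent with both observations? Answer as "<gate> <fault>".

N3 inverted output

Evaluate each candidate on input a=1, b=0, c=1, d=0:
  N6 stuck-at-1: N1=0, N2=1, N3=1, N4=1, N5=1, N6=1 [stuck-at-1], N7=1 → 1 — eliminated
  N3 stuck-at-1: N1=0, N2=1, N3=1 [stuck-at-1], N4=1, N5=1, N6=1, N7=1 → 1 — eliminated
  N3 inverted output: N1=0, N2=1, N3=0 [inverted output], N4=1, N5=1, N6=0, N7=0 → 0 — matches
Only N3 inverted output reproduces the observed 0.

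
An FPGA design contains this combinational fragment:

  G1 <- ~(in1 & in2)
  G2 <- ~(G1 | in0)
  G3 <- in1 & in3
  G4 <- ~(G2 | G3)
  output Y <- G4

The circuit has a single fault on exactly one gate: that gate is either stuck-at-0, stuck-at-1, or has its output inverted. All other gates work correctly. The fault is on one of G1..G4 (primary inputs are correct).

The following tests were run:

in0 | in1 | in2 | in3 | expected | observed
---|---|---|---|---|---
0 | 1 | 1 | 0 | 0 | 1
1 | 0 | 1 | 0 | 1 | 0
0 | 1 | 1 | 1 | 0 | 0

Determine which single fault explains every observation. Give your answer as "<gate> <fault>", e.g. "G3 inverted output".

Fault-free values for test 1 (in0=0, in1=1, in2=1, in3=0): G1=0, G2=1, G3=0, G4=0, giving Y=0. Observed 1.
Test 1: faults giving observed 1 are {G1 stuck-at-1, G1 inverted output, G2 stuck-at-0, G2 inverted output, G4 stuck-at-1, G4 inverted output}.
Test 2 (in0=1, in1=0, in2=1, in3=0): fault-free G1=1, G2=0, G3=0, G4=1 → 1; observed 0. Eliminates G1 stuck-at-1, G1 inverted output, G2 stuck-at-0, G4 stuck-at-1.
Test 3 (in0=0, in1=1, in2=1, in3=1): fault-free G1=0, G2=1, G3=1, G4=0 → 0; observed 0. Eliminates G4 inverted output.
Only G2 inverted output is consistent with every test.

G2 inverted output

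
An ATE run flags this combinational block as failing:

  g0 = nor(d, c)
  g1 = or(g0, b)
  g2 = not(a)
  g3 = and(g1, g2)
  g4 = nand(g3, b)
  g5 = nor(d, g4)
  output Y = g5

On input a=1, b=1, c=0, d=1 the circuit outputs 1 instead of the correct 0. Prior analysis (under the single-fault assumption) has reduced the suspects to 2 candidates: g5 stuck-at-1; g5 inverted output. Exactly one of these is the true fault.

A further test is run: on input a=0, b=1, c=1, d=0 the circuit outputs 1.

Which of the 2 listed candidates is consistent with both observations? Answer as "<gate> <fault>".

Evaluate each candidate on input a=0, b=1, c=1, d=0:
  g5 stuck-at-1: g0=0, g1=1, g2=1, g3=1, g4=0, g5=1 [stuck-at-1] → 1 — matches
  g5 inverted output: g0=0, g1=1, g2=1, g3=1, g4=0, g5=0 [inverted output] → 0 — eliminated
Only g5 stuck-at-1 reproduces the observed 1.

g5 stuck-at-1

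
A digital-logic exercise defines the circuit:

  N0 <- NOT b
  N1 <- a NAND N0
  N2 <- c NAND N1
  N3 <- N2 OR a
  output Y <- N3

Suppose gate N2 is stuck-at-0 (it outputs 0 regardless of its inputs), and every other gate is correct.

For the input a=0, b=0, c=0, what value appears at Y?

Propagate with N2 forced: N0=1, N1=1, N2=0 [stuck-at-0], N3=0.
So Y = 0. (Without the fault it would be 1.)

0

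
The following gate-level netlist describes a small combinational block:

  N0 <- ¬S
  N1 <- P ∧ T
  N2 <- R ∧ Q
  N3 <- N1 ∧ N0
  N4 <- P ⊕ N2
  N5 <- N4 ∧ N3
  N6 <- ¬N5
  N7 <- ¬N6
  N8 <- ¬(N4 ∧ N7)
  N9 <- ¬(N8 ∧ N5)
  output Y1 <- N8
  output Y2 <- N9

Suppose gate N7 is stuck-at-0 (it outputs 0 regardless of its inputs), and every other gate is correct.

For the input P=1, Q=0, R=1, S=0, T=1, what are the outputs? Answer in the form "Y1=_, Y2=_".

Y1=1, Y2=0

Propagate with N7 forced: N0=1, N1=1, N2=0, N3=1, N4=1, N5=1, N6=0, N7=0 [stuck-at-0], N8=1, N9=0.
So the outputs are Y1=1, Y2=0. (Without the fault they would be Y1=0, Y2=1.)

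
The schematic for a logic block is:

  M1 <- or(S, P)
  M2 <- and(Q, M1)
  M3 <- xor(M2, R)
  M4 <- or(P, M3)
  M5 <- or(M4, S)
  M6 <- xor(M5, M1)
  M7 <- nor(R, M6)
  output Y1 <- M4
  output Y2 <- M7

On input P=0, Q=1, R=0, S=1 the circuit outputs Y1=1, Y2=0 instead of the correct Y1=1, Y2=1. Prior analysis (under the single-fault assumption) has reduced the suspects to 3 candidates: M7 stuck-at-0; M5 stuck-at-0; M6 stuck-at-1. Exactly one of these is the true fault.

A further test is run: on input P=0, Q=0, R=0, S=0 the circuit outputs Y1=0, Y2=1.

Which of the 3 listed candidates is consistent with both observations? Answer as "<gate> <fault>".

M5 stuck-at-0

Evaluate each candidate on input P=0, Q=0, R=0, S=0:
  M7 stuck-at-0: M1=0, M2=0, M3=0, M4=0, M5=0, M6=0, M7=0 [stuck-at-0] → Y1=0, Y2=0 — eliminated
  M5 stuck-at-0: M1=0, M2=0, M3=0, M4=0, M5=0 [stuck-at-0], M6=0, M7=1 → Y1=0, Y2=1 — matches
  M6 stuck-at-1: M1=0, M2=0, M3=0, M4=0, M5=0, M6=1 [stuck-at-1], M7=0 → Y1=0, Y2=0 — eliminated
Only M5 stuck-at-0 reproduces the observed Y1=0, Y2=1.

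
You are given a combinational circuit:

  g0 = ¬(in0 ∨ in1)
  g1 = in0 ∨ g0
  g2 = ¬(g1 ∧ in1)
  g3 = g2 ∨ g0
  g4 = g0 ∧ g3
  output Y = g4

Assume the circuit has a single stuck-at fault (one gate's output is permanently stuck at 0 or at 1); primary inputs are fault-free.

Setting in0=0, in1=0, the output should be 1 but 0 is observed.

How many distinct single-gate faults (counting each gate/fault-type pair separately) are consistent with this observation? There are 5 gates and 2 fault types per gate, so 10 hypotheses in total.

Fault-free: g0=1, g1=1, g2=1, g3=1, g4=1 → 1. Observed 0.
  g0 stuck-at-0: output 0 ✓
  g0 stuck-at-1: output 1 ✗
  g1 stuck-at-0: output 1 ✗
  g1 stuck-at-1: output 1 ✗
  g2 stuck-at-0: output 1 ✗
  g2 stuck-at-1: output 1 ✗
  g3 stuck-at-0: output 0 ✓
  g3 stuck-at-1: output 1 ✗
  g4 stuck-at-0: output 0 ✓
  g4 stuck-at-1: output 1 ✗
Consistent faults: {g0 stuck-at-0, g3 stuck-at-0, g4 stuck-at-0} — 3 in all.

3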